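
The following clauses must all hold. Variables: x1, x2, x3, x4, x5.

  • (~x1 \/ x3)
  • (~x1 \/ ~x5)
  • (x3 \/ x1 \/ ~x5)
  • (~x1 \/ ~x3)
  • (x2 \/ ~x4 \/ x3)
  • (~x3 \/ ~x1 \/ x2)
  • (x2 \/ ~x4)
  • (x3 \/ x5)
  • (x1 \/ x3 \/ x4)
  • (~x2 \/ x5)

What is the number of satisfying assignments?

The models are:
  x1=F x2=F x3=T x4=F x5=F
  x1=F x2=F x3=T x4=F x5=T
  x1=F x2=T x3=T x4=F x5=T
  x1=F x2=T x3=T x4=T x5=T
Count: 4.

4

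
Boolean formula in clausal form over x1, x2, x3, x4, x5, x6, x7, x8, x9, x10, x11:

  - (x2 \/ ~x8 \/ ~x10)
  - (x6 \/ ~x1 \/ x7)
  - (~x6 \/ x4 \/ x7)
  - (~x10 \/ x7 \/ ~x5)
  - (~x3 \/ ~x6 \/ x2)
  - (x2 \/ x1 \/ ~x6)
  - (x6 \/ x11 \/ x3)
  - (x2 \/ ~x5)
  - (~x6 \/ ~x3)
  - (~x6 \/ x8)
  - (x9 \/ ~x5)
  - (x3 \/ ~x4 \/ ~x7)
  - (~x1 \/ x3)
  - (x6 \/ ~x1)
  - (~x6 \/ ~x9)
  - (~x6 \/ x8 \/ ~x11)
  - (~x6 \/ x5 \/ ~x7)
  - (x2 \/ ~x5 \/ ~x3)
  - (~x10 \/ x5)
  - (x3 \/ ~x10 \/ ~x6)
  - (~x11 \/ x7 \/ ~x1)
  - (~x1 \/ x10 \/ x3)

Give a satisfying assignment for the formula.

x1=False, x2=True, x3=True, x4=False, x5=False, x6=False, x7=True, x8=True, x9=False, x10=False, x11=False

Check each clause:
  1. (~x10 \/ x2 \/ ~x8) — x2 is true.
  2. (x7 \/ ~x1 \/ x6) — x7 is true.
  3. (~x6 \/ x4 \/ x7) — ~x6 is true.
  4. (x7 \/ ~x5 \/ ~x10) — ~x5 is true.
  5. (x2 \/ ~x6 \/ ~x3) — x2 is true.
  6. (x2 \/ x1 \/ ~x6) — ~x6 is true.
  7. (x11 \/ x3 \/ x6) — x3 is true.
  8. (~x5 \/ x2) — x2 is true.
  9. (~x6 \/ ~x3) — ~x6 is true.
  10. (x8 \/ ~x6) — x8 is true.
  11. (x9 \/ ~x5) — ~x5 is true.
  12. (~x7 \/ x3 \/ ~x4) — x3 is true.
  13. (~x1 \/ x3) — x3 is true.
  14. (~x1 \/ x6) — ~x1 is true.
  15. (~x9 \/ ~x6) — ~x6 is true.
  16. (x8 \/ ~x11 \/ ~x6) — x8 is true.
  17. (~x7 \/ x5 \/ ~x6) — ~x6 is true.
  18. (~x3 \/ x2 \/ ~x5) — x2 is true.
  19. (~x10 \/ x5) — ~x10 is true.
  20. (~x6 \/ x3 \/ ~x10) — ~x6 is true.
  21. (x7 \/ ~x11 \/ ~x1) — ~x11 is true.
  22. (x3 \/ x10 \/ ~x1) — x3 is true.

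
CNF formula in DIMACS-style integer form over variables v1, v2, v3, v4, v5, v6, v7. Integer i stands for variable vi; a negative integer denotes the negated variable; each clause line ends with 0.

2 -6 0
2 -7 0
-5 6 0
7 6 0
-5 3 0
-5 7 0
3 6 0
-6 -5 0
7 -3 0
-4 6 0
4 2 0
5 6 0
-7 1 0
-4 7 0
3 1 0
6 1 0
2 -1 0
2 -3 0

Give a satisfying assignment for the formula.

v2 occurs only positively in the remaining clauses — set v2 = True.
Set v1 = True and propagate.
Branch on v3: take v3 = False.
  then v5 is forced to False.
  then v6 is forced to True.
The remaining clauses are satisfied by v4 = False, v7 = False.
Every clause has at least one true literal under this assignment.
Check each clause:
  1. (v2 ∨ ¬v6) — v2 is true.
  2. (v2 ∨ ¬v7) — ¬v7 is true.
  3. (v6 ∨ ¬v5) — ¬v5 is true.
  4. (v7 ∨ v6) — v6 is true.
  5. (v3 ∨ ¬v5) — ¬v5 is true.
  6. (¬v5 ∨ v7) — ¬v5 is true.
  7. (v3 ∨ v6) — v6 is true.
  8. (¬v5 ∨ ¬v6) — ¬v5 is true.
  9. (¬v3 ∨ v7) — ¬v3 is true.
  10. (v6 ∨ ¬v4) — ¬v4 is true.
  11. (v2 ∨ v4) — v2 is true.
  12. (v5 ∨ v6) — v6 is true.
  13. (v1 ∨ ¬v7) — ¬v7 is true.
  14. (¬v4 ∨ v7) — ¬v4 is true.
  15. (v1 ∨ v3) — v1 is true.
  16. (v1 ∨ v6) — v1 is true.
  17. (v2 ∨ ¬v1) — v2 is true.
  18. (v2 ∨ ¬v3) — v2 is true.

v1=True, v2=True, v3=False, v4=False, v5=False, v6=True, v7=False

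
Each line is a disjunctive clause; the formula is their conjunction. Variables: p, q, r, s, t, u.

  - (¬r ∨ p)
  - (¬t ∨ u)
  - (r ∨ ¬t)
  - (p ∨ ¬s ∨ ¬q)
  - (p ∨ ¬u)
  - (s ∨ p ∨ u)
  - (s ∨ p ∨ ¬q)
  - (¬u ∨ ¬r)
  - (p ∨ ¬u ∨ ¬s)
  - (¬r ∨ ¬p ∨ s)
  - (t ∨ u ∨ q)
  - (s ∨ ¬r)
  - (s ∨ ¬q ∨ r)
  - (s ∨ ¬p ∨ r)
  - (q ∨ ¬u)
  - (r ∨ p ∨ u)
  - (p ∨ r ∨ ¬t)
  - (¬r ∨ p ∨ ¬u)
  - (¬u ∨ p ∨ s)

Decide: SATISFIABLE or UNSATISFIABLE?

SATISFIABLE

Set p = True and propagate.
Try q = True.
The remaining clauses are satisfied by r = False, s = True, t = False, u = True.
So p=True  q=True  r=False  s=True  t=False  u=True is a satisfying assignment.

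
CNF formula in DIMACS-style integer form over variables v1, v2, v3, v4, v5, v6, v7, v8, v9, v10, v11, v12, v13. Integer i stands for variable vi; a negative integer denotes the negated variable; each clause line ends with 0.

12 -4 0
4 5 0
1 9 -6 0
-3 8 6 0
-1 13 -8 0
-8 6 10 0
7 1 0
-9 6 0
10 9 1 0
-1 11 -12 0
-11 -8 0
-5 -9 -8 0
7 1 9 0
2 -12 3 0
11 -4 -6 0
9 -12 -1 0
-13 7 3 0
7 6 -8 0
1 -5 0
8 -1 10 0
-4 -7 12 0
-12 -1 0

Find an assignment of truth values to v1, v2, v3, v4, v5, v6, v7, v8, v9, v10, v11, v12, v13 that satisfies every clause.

v10 occurs only positively in the remaining clauses — set v10 = True.
Branch on v1: take v1 = True.
  then v12 is forced to False.
  then v4 is forced to False.
  then v5 is forced to True.
Try v3 = False.
The remaining clauses are satisfied by v2 = False, v6 = False, v7 = True, v8 = True, v9 = False, v11 = False, v13 = True.

v1=T, v2=F, v3=F, v4=F, v5=T, v6=F, v7=T, v8=T, v9=F, v10=T, v11=F, v12=F, v13=T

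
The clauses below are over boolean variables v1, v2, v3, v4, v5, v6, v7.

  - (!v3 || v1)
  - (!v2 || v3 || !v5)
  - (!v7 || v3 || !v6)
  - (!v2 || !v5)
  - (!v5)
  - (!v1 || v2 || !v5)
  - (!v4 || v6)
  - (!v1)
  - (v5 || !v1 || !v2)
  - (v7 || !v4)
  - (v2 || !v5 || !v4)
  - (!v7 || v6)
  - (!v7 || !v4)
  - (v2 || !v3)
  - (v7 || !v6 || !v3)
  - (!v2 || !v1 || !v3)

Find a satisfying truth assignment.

v1=False  v2=False  v3=False  v4=False  v5=False  v6=True  v7=False

(!v5) is a unit clause, so v5 = False.
(!v1) is a unit clause, so v1 = False.
Unit propagation: (!v3) forces v3 = False.
v4 occurs only negated in the remaining clauses — set v4 = False.
Set v6 = True and propagate.
  then v7 is forced to False.
v2 is now unconstrained; take v2 = False.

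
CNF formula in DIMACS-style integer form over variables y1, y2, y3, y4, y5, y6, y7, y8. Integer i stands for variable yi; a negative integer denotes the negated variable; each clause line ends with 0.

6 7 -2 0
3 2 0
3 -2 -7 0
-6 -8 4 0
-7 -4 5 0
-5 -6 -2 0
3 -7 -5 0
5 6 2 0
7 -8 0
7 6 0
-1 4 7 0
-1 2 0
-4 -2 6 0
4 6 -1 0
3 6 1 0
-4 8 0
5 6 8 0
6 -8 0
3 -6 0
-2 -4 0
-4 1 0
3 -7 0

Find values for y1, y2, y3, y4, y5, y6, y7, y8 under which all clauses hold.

y1=F, y2=F, y3=T, y4=F, y5=T, y6=T, y7=F, y8=F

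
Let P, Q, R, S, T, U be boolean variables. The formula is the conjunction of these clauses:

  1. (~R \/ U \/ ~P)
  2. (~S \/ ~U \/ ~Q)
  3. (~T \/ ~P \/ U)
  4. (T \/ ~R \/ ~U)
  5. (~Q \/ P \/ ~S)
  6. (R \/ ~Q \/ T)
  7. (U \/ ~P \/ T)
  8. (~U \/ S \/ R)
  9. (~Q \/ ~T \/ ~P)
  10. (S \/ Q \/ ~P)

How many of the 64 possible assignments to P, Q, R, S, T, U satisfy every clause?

Split on P, then U.
  P=1, U=1: remaining (Q,R,S,T) ∈ {(0,0,1,0); (0,0,1,1); (0,1,1,1)} — 3.
  P=1, U=0: a clause becomes empty — 0.
  P=0, U=1: 5 of the 16 assignments to (Q,R,S,T) work.
  P=0, U=0: 11 of the 16 assignments to (Q,R,S,T) work.
Total: 3 + 0 + 5 + 11 = 19.

19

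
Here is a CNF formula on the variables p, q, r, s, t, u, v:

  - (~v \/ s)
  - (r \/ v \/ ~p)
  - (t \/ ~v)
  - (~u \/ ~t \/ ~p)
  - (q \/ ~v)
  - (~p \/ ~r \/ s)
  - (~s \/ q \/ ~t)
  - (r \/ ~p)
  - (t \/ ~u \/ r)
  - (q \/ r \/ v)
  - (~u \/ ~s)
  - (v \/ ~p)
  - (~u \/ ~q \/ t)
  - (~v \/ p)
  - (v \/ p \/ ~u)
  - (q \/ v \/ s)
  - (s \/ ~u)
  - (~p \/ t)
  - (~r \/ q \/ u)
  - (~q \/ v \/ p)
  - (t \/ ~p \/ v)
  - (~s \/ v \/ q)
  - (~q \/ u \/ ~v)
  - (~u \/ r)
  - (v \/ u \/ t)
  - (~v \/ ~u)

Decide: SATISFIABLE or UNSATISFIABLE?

UNSATISFIABLE

v = True:
  propagation gives s=True, t=True, q=True, u=False; an empty clause results — contradiction.
v = False:
  propagation gives p=False, u=False, q=False, r=True; an empty clause results — contradiction.
Every branch closes, so no satisfying assignment exists.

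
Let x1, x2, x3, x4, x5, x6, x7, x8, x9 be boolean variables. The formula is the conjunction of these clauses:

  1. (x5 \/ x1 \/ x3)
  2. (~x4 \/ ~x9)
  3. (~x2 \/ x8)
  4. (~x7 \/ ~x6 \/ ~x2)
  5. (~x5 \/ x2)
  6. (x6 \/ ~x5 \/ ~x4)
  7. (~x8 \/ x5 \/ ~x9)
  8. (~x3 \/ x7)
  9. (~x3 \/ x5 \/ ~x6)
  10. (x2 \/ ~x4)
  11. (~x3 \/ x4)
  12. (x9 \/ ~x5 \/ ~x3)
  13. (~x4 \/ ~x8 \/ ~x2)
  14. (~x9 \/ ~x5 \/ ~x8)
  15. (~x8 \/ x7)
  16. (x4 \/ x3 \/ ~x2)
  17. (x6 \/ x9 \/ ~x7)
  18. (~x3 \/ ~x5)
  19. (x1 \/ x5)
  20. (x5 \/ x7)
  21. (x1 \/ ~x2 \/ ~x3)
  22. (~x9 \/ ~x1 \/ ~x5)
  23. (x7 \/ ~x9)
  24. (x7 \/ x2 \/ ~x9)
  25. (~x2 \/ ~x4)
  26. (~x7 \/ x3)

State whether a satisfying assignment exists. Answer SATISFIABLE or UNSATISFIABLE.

UNSATISFIABLE

x5 = True:
  propagation gives x2=True, x8=True, x4=False, x3=False; an empty clause results — contradiction.
x5 = False:
  propagation gives x1=True, x7=True, x3=True, x6=False; an empty clause results — contradiction.
Every branch closes, so no satisfying assignment exists.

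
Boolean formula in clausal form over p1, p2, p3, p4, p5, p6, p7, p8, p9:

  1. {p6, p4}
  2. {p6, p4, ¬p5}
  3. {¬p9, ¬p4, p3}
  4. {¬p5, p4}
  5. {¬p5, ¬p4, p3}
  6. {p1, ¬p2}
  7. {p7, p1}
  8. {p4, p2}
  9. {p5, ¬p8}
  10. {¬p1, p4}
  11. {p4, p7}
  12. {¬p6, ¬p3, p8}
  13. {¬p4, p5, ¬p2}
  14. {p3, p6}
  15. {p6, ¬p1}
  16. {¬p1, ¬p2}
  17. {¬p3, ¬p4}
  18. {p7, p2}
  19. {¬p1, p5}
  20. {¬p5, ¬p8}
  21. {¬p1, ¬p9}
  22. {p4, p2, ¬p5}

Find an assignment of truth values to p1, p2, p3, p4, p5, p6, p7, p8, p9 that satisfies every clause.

p1=False, p2=False, p3=False, p4=True, p5=False, p6=True, p7=True, p8=False, p9=False

p7 occurs only positively in the remaining clauses — set p7 = True.
p9 occurs only negated in the remaining clauses — set p9 = False.
Try p1 = False.
  then p2 is forced to False.
  then p4 is forced to True.
  then p3 is forced to False.
  then p5 is forced to False.
  then p8 is forced to False.
  then p6 is forced to True.
Every clause has at least one true literal under this assignment.
Check each clause:
  1. {p4, p6} — p4 is true.
  2. {p4, ¬p5, p6} — ¬p5 is true.
  3. {¬p9, ¬p4, p3} — ¬p9 is true.
  4. {¬p5, p4} — ¬p5 is true.
  5. {p3, ¬p4, ¬p5} — ¬p5 is true.
  6. {p1, ¬p2} — ¬p2 is true.
  7. {p7, p1} — p7 is true.
  8. {p4, p2} — p4 is true.
  9. {¬p8, p5} — ¬p8 is true.
  10. {¬p1, p4} — p4 is true.
  11. {p7, p4} — p4 is true.
  12. {¬p3, p8, ¬p6} — ¬p3 is true.
  13. {¬p4, ¬p2, p5} — ¬p2 is true.
  14. {p6, p3} — p6 is true.
  15. {p6, ¬p1} — p6 is true.
  16. {¬p1, ¬p2} — ¬p2 is true.
  17. {¬p4, ¬p3} — ¬p3 is true.
  18. {p7, p2} — p7 is true.
  19. {p5, ¬p1} — ¬p1 is true.
  20. {¬p5, ¬p8} — ¬p8 is true.
  21. {¬p1, ¬p9} — ¬p1 is true.
  22. {p2, ¬p5, p4} — ¬p5 is true.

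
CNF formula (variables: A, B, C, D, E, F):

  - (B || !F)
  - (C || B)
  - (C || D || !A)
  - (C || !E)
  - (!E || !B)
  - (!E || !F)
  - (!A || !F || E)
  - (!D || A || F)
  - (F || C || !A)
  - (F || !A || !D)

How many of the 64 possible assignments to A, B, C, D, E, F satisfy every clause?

Split on F, then A.
  F=1, A=1: a clause becomes empty — 0.
  F=1, A=0: remaining (B,C,D,E) ∈ {(1,0,0,0); (1,0,1,0); (1,1,0,0); (1,1,1,0)} — 4.
  F=0, A=1: remaining (B,C,D,E) ∈ {(0,1,0,0); (0,1,0,1); (1,1,0,0)} — 3.
  F=0, A=0: remaining (B,C,D,E) ∈ {(0,1,0,0); (0,1,0,1); (1,0,0,0); (1,1,0,0)} — 4.
Total: 0 + 4 + 3 + 4 = 11.

11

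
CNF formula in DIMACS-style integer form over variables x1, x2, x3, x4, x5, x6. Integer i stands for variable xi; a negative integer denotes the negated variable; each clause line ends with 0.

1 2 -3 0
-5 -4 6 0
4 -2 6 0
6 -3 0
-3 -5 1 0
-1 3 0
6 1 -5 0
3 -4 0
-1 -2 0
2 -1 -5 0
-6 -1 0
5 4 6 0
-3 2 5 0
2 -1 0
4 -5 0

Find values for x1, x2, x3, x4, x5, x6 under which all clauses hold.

Try x1 = False.
The remaining clauses are satisfied by x2 = True, x3 = True, x4 = False, x5 = False, x6 = True.
Every clause has at least one true literal under this assignment.

x1 = False, x2 = True, x3 = True, x4 = False, x5 = False, x6 = True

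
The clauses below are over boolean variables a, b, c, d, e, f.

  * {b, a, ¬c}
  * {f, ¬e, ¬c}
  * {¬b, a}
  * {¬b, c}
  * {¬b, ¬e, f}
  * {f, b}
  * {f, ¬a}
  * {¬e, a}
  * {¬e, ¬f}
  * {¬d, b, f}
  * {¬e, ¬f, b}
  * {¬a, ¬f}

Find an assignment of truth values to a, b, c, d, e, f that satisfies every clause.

Pure literal: e appears only negated; assign e = False.
Try a = False.
  then b is forced to False.
  then c is forced to False.
  then f is forced to True.
d is now unconstrained; take d = True.
Check each clause:
  1. {¬c, b, a} — ¬c is true.
  2. {¬e, ¬c, f} — ¬e is true.
  3. {¬b, a} — ¬b is true.
  4. {¬b, c} — ¬b is true.
  5. {f, ¬b, ¬e} — ¬e is true.
  6. {b, f} — f is true.
  7. {f, ¬a} — f is true.
  8. {¬e, a} — ¬e is true.
  9. {¬e, ¬f} — ¬e is true.
  10. {¬d, f, b} — f is true.
  11. {¬f, b, ¬e} — ¬e is true.
  12. {¬a, ¬f} — ¬a is true.

a=F, b=F, c=F, d=T, e=F, f=T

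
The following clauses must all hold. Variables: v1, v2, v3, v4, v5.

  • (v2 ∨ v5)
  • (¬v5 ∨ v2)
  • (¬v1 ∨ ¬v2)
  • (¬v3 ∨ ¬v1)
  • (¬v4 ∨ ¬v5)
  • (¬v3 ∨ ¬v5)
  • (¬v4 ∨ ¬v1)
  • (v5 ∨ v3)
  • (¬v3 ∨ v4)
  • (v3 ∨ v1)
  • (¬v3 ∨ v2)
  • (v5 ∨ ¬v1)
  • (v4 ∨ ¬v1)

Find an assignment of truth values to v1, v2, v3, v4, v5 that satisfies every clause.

v1=False  v2=True  v3=True  v4=True  v5=False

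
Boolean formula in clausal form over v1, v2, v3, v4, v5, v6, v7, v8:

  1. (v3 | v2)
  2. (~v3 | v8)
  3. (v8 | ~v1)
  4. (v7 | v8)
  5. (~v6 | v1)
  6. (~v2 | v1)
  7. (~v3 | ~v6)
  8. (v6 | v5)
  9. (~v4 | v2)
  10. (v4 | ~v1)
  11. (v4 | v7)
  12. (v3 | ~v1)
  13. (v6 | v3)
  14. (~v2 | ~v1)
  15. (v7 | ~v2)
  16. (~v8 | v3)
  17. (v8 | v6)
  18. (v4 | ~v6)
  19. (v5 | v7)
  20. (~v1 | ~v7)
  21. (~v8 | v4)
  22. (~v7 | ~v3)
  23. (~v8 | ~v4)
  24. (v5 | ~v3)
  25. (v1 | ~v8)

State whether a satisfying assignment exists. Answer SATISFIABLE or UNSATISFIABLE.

UNSATISFIABLE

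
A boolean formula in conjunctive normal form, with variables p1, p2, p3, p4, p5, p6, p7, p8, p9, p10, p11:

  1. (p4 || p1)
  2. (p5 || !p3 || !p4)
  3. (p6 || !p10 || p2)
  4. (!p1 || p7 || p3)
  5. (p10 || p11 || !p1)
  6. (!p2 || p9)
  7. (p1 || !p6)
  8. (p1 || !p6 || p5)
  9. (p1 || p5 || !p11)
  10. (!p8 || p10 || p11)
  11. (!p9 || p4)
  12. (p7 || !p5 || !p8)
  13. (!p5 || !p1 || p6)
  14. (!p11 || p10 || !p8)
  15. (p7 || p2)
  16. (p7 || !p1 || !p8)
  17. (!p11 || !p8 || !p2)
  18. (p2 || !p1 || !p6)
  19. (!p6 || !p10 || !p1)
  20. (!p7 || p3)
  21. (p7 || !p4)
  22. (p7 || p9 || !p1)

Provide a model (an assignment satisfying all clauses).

p1=F, p2=F, p3=T, p4=T, p5=T, p6=F, p7=T, p8=F, p9=T, p10=F, p11=T

p8 occurs only negated in the remaining clauses — set p8 = False.
Set p1 = False and propagate.
  then p4 is forced to True.
  then p6 is forced to False.
  then p7 is forced to True.
  then p3 is forced to True.
  then p5 is forced to True.
Set p2 = False and propagate.
  then p10 is forced to False.
p9, p11 are now unconstrained; take p9 = True, p11 = True.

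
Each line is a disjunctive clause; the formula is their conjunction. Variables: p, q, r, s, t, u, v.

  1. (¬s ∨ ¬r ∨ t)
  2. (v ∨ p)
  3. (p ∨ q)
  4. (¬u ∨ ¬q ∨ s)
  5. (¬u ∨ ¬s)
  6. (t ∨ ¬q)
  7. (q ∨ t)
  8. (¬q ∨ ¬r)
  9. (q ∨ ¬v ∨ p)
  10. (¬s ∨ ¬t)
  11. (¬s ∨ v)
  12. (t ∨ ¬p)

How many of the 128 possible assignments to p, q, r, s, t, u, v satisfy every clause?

11

Split on q, then s.
  q=T, s=T: a clause becomes empty — 0.
  q=T, s=F: remaining (p,r,t,u,v) ∈ {(F,F,T,F,T); (T,F,T,F,F); (T,F,T,F,T)} — 3.
  q=F, s=T: a clause becomes empty — 0.
  q=F, s=F: forces p=T; t=T; r, u, v free → 2^3 = 8.
Total: 0 + 3 + 0 + 8 = 11.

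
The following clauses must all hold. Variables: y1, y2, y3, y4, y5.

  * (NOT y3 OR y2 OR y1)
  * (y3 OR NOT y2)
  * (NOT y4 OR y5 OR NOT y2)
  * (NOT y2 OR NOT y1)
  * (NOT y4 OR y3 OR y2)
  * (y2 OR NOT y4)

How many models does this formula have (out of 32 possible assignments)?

9

Case analysis on y2 and y3:
  y2=1, y3=1: remaining (y1,y4,y5) ∈ {(0,0,0); (0,0,1); (0,1,1)} — 3.
  y2=1, y3=0: a clause becomes empty — 0.
  y2=0, y3=1: remaining (y1,y4,y5) ∈ {(1,0,0); (1,0,1)} — 2.
  y2=0, y3=0: remaining (y1,y4,y5) ∈ {(0,0,0); (0,0,1); (1,0,0); (1,0,1)} — 4.
Total: 3 + 0 + 2 + 4 = 9.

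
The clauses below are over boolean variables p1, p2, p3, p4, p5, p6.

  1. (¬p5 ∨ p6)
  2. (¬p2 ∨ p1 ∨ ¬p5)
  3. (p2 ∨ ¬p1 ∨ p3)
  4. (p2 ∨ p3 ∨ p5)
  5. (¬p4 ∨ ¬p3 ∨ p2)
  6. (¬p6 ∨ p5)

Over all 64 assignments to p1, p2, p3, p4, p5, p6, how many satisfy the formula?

Case analysis on p2 and p5:
  p2=T, p5=T: remaining (p1,p3,p4,p6) ∈ {(T,F,F,T); (T,F,T,T); (T,T,F,T); (T,T,T,T)} — 4.
  p2=T, p5=F: forces p6=F; p1, p3, p4 free → 2^3 = 8.
  p2=F, p5=T: remaining (p1,p3,p4,p6) ∈ {(F,F,F,T); (F,F,T,T); (F,T,F,T); (T,T,F,T)} — 4.
  p2=F, p5=F: remaining (p1,p3,p4,p6) ∈ {(F,T,F,F); (T,T,F,F)} — 2.
Total: 4 + 8 + 4 + 2 = 18.

18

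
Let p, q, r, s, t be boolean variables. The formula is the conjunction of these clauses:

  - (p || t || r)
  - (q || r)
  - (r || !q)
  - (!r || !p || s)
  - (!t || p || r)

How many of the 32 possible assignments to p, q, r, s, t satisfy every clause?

Split on r, then p.
  r=1, p=1: remaining (q,s,t) ∈ {(0,1,0); (0,1,1); (1,1,0); (1,1,1)} — 4.
  r=1, p=0: q, s, t free → 2^3 = 8.
  r=0, p=1: a clause becomes empty — 0.
  r=0, p=0: a clause becomes empty — 0.
Total: 4 + 8 + 0 + 0 = 12.

12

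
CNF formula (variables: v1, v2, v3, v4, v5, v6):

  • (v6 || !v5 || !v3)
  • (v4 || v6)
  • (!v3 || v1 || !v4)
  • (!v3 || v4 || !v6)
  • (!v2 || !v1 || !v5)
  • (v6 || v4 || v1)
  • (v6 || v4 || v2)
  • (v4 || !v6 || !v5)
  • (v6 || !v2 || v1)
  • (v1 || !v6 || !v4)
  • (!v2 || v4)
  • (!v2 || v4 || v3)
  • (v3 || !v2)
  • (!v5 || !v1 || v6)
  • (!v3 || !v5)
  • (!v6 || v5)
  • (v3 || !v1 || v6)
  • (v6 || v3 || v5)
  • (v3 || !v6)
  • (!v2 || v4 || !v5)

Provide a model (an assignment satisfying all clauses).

v1=T, v2=T, v3=T, v4=T, v5=F, v6=F

Try v1 = True.
Branch on v2: take v2 = True.
  then v5 is forced to False.
  then v4 is forced to True.
  then v3 is forced to True.
  then v6 is forced to False.
Every clause has at least one true literal under this assignment.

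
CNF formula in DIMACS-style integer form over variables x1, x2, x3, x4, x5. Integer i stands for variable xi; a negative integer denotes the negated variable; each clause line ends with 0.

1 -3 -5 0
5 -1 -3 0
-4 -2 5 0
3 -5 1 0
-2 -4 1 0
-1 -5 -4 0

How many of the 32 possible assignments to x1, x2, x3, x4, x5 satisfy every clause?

13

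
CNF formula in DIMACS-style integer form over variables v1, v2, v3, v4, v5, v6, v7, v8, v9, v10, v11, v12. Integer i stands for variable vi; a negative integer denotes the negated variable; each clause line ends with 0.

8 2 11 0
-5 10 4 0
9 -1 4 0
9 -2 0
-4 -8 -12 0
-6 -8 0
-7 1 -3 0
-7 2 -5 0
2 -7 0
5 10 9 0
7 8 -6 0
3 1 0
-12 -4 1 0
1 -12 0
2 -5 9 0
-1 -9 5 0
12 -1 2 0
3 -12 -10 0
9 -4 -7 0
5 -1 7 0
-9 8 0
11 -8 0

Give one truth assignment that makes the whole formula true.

v1 = True, v2 = True, v3 = True, v4 = True, v5 = True, v6 = False, v7 = True, v8 = True, v9 = True, v10 = False, v11 = True, v12 = False

v6 occurs only negated in the remaining clauses — set v6 = False.
Pure literal: v11 appears only positively; assign v11 = True.
Try v1 = True.
Branch on v2: take v2 = True.
  then v9 is forced to True.
  then v5 is forced to True.
  then v8 is forced to True.
Branch on v3: take v3 = True.
The remaining clauses are satisfied by v4 = True, v7 = True, v10 = False, v12 = False.
Every clause has at least one true literal under this assignment.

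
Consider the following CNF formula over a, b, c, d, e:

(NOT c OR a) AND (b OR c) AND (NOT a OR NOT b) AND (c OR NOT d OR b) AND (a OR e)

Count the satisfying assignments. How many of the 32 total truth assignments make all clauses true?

The models are:
  a=F b=T c=F d=F e=T
  a=F b=T c=F d=T e=T
  a=T b=F c=T d=F e=F
  a=T b=F c=T d=F e=T
  a=T b=F c=T d=T e=F
  a=T b=F c=T d=T e=T
Count: 6.

6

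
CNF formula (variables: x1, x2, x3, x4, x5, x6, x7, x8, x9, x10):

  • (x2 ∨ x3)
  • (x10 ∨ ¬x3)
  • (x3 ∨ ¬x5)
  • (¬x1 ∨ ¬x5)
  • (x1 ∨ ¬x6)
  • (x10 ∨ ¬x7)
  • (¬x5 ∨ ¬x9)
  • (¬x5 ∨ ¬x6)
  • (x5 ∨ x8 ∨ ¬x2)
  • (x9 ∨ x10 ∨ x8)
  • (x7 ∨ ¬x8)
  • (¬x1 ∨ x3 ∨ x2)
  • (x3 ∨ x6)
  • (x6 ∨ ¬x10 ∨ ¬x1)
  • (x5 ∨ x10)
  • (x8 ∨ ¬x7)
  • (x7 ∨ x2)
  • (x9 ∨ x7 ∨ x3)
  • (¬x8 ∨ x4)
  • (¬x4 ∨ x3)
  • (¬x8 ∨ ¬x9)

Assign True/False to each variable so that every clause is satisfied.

x1 = F, x2 = T, x3 = T, x4 = T, x5 = T, x6 = F, x7 = T, x8 = T, x9 = F, x10 = T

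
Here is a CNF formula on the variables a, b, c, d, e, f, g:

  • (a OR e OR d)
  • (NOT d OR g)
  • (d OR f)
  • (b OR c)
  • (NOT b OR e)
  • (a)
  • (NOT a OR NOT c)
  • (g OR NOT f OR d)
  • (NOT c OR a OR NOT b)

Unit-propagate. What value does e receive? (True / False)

(a) stands alone — a = True.
(NOT a OR NOT c): since a = True, the clause reduces to (NOT c). c = False.
(b OR c): since c = False, the clause reduces to (b). b = True.
In (NOT b OR e), NOT b is now false; e must hold, so e = True.

True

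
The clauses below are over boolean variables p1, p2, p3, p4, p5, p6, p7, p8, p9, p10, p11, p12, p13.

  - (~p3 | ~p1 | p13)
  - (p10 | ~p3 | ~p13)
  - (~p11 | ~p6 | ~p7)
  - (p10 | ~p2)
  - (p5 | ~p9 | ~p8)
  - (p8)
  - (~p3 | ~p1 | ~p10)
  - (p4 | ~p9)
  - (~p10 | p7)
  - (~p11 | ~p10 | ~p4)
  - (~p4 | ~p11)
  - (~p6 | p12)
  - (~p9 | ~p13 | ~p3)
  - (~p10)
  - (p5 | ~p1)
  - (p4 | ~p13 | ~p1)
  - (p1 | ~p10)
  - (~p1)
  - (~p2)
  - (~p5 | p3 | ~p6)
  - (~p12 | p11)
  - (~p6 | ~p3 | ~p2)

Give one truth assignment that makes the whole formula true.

The clause (p8) is unit: p8 must be True.
Unit propagation: (~p10) forces p10 = False.
Unit propagation: (~p2) forces p2 = False.
The clause (~p1) is unit: p1 must be False.
p6 occurs only negated in the remaining clauses — set p6 = False.
Pure literal: p7 appears only negated; assign p7 = False.
Branch on p3: take p3 = False.
Try p4 = False.
  then p9 is forced to False.
The remaining clauses are satisfied by p5 = True, p11 = True, p12 = False, p13 = True.

p1 = F, p2 = F, p3 = F, p4 = F, p5 = T, p6 = F, p7 = F, p8 = T, p9 = F, p10 = F, p11 = T, p12 = F, p13 = T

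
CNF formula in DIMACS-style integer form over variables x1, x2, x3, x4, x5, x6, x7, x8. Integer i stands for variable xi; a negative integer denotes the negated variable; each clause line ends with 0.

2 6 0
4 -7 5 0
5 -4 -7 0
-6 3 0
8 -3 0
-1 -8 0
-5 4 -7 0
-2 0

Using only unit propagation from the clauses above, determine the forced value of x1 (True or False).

False

(!x2) is a unit clause: x2 = False.
(x6 || x2): since x2 = False, the clause reduces to (x6). x6 = True.
(!x6 || x3) with x6 = True leaves only x3, so x3 = True.
In (!x3 || x8), !x3 is now false; x8 must hold, so x8 = True.
(!x1 || !x8): since x8 = True, the clause reduces to (!x1). x1 = False.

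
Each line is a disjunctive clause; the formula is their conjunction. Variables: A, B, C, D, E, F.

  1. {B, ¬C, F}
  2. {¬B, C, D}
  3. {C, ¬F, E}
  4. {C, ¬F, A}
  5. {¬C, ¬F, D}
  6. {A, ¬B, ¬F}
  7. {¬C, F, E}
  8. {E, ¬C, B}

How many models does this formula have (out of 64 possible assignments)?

23

Case analysis on C and F:
  C=T, F=T: remaining (A,B,D,E) ∈ {(F,F,T,T); (T,F,T,T); (T,T,T,F); (T,T,T,T)} — 4.
  C=T, F=F: remaining (A,B,D,E) ∈ {(F,T,F,T); (F,T,T,T); (T,T,F,T); (T,T,T,T)} — 4.
  C=F, F=T: remaining (A,B,D,E) ∈ {(T,F,F,T); (T,F,T,T); (T,T,T,T)} — 3.
  C=F, F=F: A, E free; 3 ways for (B,D) × 2^2 = 12.
Total: 4 + 4 + 3 + 12 = 23.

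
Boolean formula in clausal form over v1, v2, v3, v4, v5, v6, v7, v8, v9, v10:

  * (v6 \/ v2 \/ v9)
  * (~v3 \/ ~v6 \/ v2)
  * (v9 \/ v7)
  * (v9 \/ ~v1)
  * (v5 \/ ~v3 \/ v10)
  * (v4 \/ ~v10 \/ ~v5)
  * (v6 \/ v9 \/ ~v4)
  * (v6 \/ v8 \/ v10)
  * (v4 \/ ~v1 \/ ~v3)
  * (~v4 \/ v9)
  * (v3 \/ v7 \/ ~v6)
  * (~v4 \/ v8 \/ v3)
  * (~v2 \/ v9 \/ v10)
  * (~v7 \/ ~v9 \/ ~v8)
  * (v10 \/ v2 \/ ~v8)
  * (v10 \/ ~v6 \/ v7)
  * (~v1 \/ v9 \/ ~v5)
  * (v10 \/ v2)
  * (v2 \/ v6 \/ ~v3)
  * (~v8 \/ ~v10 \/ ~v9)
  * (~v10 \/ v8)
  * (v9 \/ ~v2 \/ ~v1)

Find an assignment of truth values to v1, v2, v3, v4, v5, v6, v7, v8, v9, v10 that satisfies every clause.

v1=False  v2=True  v3=False  v4=False  v5=False  v6=False  v7=False  v8=True  v9=True  v10=False

Check each clause:
  1. (v9 \/ v2 \/ v6) — v9 is true.
  2. (~v6 \/ ~v3 \/ v2) — ~v6 is true.
  3. (v9 \/ v7) — v9 is true.
  4. (~v1 \/ v9) — v9 is true.
  5. (v10 \/ v5 \/ ~v3) — ~v3 is true.
  6. (~v5 \/ ~v10 \/ v4) — ~v5 is true.
  7. (v6 \/ v9 \/ ~v4) — v9 is true.
  8. (v6 \/ v8 \/ v10) — v8 is true.
  9. (~v3 \/ ~v1 \/ v4) — ~v3 is true.
  10. (v9 \/ ~v4) — v9 is true.
  11. (~v6 \/ v3 \/ v7) — ~v6 is true.
  12. (~v4 \/ v8 \/ v3) — v8 is true.
  13. (~v2 \/ v9 \/ v10) — v9 is true.
  14. (~v9 \/ ~v7 \/ ~v8) — ~v7 is true.
  15. (v2 \/ v10 \/ ~v8) — v2 is true.
  16. (~v6 \/ v10 \/ v7) — ~v6 is true.
  17. (~v1 \/ v9 \/ ~v5) — v9 is true.
  18. (v10 \/ v2) — v2 is true.
  19. (v6 \/ ~v3 \/ v2) — v2 is true.
  20. (~v9 \/ ~v8 \/ ~v10) — ~v10 is true.
  21. (v8 \/ ~v10) — v8 is true.
  22. (~v2 \/ ~v1 \/ v9) — v9 is true.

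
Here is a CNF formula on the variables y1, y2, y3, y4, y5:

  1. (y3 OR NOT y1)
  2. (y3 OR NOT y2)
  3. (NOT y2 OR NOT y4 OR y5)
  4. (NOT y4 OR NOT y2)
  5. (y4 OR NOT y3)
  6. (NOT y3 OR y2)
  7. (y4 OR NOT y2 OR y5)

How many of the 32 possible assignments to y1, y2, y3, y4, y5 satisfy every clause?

4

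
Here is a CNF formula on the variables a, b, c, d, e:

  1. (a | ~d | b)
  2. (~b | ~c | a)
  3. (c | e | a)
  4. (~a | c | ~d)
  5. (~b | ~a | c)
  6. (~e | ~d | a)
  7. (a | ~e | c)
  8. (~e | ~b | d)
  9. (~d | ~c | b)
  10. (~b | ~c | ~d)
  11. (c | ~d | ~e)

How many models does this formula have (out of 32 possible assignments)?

7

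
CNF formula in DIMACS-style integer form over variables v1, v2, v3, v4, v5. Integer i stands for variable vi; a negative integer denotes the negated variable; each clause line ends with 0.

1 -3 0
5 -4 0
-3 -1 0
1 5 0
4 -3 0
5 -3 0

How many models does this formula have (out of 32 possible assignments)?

10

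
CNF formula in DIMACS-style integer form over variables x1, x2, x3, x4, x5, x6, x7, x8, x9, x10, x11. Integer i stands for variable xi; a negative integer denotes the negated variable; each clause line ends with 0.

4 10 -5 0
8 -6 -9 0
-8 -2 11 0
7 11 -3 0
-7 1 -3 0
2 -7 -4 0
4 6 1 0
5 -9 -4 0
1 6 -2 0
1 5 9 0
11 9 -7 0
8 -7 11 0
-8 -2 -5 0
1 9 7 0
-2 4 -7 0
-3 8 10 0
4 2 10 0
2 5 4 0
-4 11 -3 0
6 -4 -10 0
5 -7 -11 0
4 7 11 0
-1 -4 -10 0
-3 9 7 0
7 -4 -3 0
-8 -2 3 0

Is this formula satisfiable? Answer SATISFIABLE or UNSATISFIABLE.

SATISFIABLE

Branch on x1: take x1 = True.
Try x2 = False.
The remaining clauses are satisfied by x3 = False, x4 = False, x5 = True, x6 = False, x7 = False, x8 = True, x9 = False, x10 = True, x11 = True.
Every clause has at least one true literal under this assignment.
So x1 = 1  x2 = 0  x3 = 0  x4 = 0  x5 = 1  x6 = 0  x7 = 0  x8 = 1  x9 = 0  x10 = 1  x11 = 1 is a satisfying assignment.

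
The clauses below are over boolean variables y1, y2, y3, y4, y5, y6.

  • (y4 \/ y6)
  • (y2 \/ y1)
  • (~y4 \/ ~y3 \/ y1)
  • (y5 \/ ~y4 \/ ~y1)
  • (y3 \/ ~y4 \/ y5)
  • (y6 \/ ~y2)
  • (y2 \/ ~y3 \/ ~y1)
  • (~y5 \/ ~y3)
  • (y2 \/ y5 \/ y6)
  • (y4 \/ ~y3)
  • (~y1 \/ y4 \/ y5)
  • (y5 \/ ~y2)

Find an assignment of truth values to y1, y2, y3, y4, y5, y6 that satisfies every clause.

Pure literal: y6 appears only positively; assign y6 = True.
Branch on y1: take y1 = False.
  then y2 is forced to True.
  then y5 is forced to True.
  then y3 is forced to False.
y4 is now unconstrained; take y4 = False.

y1=False, y2=True, y3=False, y4=False, y5=True, y6=True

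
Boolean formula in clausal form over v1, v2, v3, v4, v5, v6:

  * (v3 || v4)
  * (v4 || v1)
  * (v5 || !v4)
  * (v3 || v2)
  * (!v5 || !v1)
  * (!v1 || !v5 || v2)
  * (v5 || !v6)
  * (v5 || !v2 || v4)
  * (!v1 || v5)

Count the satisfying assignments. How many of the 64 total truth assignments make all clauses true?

The models are:
  v1=0 v2=0 v3=1 v4=1 v5=1 v6=0
  v1=0 v2=0 v3=1 v4=1 v5=1 v6=1
  v1=0 v2=1 v3=0 v4=1 v5=1 v6=0
  v1=0 v2=1 v3=0 v4=1 v5=1 v6=1
  v1=0 v2=1 v3=1 v4=1 v5=1 v6=0
  v1=0 v2=1 v3=1 v4=1 v5=1 v6=1
Count: 6.

6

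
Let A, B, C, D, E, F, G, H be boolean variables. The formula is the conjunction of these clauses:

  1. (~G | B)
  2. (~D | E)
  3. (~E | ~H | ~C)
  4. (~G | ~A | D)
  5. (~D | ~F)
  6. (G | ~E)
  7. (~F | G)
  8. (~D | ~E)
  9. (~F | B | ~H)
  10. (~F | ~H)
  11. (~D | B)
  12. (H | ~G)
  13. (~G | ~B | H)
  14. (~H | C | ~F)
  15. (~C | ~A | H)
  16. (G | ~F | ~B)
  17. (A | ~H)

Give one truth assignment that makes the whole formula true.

A = F  B = F  C = F  D = F  E = F  F = F  G = F  H = F

Check each clause:
  1. (~G | B) — ~G is true.
  2. (~D | E) — ~D is true.
  3. (~H | ~C | ~E) — ~H is true.
  4. (~A | D | ~G) — ~G is true.
  5. (~F | ~D) — ~F is true.
  6. (~E | G) — ~E is true.
  7. (~F | G) — ~F is true.
  8. (~E | ~D) — ~E is true.
  9. (B | ~H | ~F) — ~H is true.
  10. (~F | ~H) — ~H is true.
  11. (~D | B) — ~D is true.
  12. (H | ~G) — ~G is true.
  13. (~G | H | ~B) — ~G is true.
  14. (~F | ~H | C) — ~H is true.
  15. (~C | H | ~A) — ~C is true.
  16. (~B | ~F | G) — ~F is true.
  17. (~H | A) — ~H is true.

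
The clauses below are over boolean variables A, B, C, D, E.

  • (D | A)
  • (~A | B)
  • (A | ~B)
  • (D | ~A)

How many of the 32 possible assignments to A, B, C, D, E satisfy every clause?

8

Case analysis on A and B:
  A=1, B=1: remaining (C,D,E) ∈ {(0,1,0); (0,1,1); (1,1,0); (1,1,1)} — 4.
  A=1, B=0: a clause becomes empty — 0.
  A=0, B=1: a clause becomes empty — 0.
  A=0, B=0: remaining (C,D,E) ∈ {(0,1,0); (0,1,1); (1,1,0); (1,1,1)} — 4.
Total: 4 + 0 + 0 + 4 = 8.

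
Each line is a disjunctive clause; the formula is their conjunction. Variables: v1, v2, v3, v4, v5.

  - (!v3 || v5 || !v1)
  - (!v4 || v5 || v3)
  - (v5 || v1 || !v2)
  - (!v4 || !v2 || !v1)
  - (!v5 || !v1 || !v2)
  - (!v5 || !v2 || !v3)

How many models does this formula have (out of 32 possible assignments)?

Case analysis on v5 and v1:
  v5=T, v1=T: remaining (v2,v3,v4) ∈ {(F,F,F); (F,F,T); (F,T,F); (F,T,T)} — 4.
  v5=T, v1=F: v4 free; 3 ways for (v2,v3) × 2^1 = 6.
  v5=F, v1=T: remaining (v2,v3,v4) ∈ {(F,F,F); (T,F,F)} — 2.
  v5=F, v1=F: remaining (v2,v3,v4) ∈ {(F,F,F); (F,T,F); (F,T,T)} — 3.
Total: 4 + 6 + 2 + 3 = 15.

15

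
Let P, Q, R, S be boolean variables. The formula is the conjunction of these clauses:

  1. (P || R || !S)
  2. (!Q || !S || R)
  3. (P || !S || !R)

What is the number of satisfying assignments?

11

Split on R, then S.
  R=1, S=1: remaining (P,Q) ∈ {(1,0); (1,1)} — 2.
  R=1, S=0: remaining (P,Q) ∈ {(0,0); (0,1); (1,0); (1,1)} — 4.
  R=0, S=1: remaining (P,Q) ∈ {(1,0)} — 1.
  R=0, S=0: remaining (P,Q) ∈ {(0,0); (0,1); (1,0); (1,1)} — 4.
Total: 2 + 4 + 1 + 4 = 11.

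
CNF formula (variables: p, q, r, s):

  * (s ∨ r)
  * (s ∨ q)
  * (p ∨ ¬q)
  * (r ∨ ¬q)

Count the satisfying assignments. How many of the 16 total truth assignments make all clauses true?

6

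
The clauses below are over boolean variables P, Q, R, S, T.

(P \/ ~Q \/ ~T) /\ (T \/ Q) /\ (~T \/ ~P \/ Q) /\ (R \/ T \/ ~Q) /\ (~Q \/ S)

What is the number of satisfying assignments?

The models are:
  P=F Q=F R=F S=F T=T
  P=F Q=F R=F S=T T=T
  P=F Q=F R=T S=F T=T
  P=F Q=F R=T S=T T=T
  P=F Q=T R=T S=T T=F
  P=T Q=T R=F S=T T=T
  P=T Q=T R=T S=T T=F
  P=T Q=T R=T S=T T=T
That's 8 in total.

8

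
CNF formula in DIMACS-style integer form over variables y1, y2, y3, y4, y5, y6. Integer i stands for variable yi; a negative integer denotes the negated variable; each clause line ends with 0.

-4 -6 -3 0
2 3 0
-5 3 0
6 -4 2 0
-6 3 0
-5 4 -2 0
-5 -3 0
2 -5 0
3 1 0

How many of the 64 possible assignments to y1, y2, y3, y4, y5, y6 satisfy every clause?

Case analysis on y3 and y2:
  y3=T, y2=T: y1 free; 3 ways for (y4,y5,y6) × 2^1 = 6.
  y3=T, y2=F: remaining (y1,y4,y5,y6) ∈ {(F,F,F,F); (F,F,F,T); (T,F,F,F); (T,F,F,T)} — 4.
  y3=F, y2=T: remaining (y1,y4,y5,y6) ∈ {(T,F,F,F); (T,T,F,F)} — 2.
  y3=F, y2=F: a clause becomes empty — 0.
Total: 6 + 4 + 2 + 0 = 12.

12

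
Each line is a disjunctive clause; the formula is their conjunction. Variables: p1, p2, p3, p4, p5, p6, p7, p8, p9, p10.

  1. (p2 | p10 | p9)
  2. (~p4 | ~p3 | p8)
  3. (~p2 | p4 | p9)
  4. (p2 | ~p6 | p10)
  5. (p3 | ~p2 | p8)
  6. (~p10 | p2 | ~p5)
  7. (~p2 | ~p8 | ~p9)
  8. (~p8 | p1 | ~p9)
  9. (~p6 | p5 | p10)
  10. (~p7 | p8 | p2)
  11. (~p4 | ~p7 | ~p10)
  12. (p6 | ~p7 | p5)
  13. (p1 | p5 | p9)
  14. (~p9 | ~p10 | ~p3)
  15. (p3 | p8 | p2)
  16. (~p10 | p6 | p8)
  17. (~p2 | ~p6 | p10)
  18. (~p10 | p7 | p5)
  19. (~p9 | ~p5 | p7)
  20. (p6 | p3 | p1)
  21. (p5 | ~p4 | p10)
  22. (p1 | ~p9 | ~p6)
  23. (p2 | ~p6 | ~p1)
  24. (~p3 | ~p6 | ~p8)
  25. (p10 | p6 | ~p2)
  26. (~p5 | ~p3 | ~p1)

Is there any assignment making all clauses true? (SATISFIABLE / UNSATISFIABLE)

SATISFIABLE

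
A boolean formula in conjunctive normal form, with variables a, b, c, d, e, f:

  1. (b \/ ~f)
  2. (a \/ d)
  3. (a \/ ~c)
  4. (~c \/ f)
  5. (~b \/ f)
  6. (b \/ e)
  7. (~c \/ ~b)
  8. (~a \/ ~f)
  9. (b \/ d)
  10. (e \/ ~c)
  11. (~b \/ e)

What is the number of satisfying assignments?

3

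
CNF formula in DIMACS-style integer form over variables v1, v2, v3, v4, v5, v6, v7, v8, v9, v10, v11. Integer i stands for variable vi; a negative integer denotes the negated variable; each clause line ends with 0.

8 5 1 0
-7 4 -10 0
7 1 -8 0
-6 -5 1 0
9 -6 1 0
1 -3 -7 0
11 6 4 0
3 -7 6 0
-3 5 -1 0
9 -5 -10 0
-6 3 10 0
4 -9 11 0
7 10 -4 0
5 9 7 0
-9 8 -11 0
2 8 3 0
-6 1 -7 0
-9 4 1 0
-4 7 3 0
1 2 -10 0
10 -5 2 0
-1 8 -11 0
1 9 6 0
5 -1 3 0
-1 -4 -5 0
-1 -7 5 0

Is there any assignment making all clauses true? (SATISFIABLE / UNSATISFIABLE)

v2 occurs only positively in the remaining clauses — set v2 = True.
Try v1 = True.
The remaining clauses are satisfied by v3 = True, v4 = False, v5 = True, v6 = True, v7 = False, v8 = True, v9 = False, v10 = False, v11 = True.
So v1=True  v2=True  v3=True  v4=False  v5=True  v6=True  v7=False  v8=True  v9=False  v10=False  v11=True is a satisfying assignment.

SATISFIABLE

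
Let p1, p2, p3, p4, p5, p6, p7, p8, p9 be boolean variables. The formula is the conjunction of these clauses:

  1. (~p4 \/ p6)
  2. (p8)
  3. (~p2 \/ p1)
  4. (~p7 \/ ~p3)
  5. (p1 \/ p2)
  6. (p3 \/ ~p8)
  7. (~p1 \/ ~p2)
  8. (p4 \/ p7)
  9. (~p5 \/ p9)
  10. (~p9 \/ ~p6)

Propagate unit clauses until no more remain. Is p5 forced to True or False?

(p8) stands alone — p8 = True.
(~p8 \/ p3): since p8 = True, the clause reduces to (p3). p3 = True.
(~p7 \/ ~p3): since p3 = True, the clause reduces to (~p7). p7 = False.
From (p4 \/ p7) and p7 = False: p4 = True.
(p6 \/ ~p4): since p4 = True, the clause reduces to (p6). p6 = True.
(~p6 \/ ~p9): since p6 = True, the clause reduces to (~p9). p9 = False.
From (p9 \/ ~p5) and p9 = False: p5 = False.

False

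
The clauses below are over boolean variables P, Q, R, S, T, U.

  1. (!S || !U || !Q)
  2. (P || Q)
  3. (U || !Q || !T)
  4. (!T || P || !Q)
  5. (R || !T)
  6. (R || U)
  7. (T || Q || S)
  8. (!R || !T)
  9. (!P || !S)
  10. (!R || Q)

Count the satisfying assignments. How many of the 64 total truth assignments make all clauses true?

Satisfying assignments:
  P=F Q=T R=F S=F T=F U=T
  P=F Q=T R=T S=F T=F U=F
  P=F Q=T R=T S=F T=F U=T
  P=F Q=T R=T S=T T=F U=F
  P=T Q=T R=F S=F T=F U=T
  P=T Q=T R=T S=F T=F U=F
  P=T Q=T R=T S=F T=F U=T
That's 7 in total.

7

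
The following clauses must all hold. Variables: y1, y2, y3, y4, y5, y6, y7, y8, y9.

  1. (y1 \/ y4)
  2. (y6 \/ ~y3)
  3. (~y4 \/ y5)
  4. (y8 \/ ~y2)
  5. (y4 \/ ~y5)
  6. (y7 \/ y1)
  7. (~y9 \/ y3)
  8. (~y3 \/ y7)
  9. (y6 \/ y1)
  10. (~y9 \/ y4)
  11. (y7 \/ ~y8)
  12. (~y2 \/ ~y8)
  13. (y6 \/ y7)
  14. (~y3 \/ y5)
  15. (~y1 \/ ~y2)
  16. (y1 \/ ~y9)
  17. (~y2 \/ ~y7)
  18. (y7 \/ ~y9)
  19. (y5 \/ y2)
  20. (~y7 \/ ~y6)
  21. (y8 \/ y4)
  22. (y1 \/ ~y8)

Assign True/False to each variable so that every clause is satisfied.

y1=T  y2=F  y3=F  y4=T  y5=T  y6=F  y7=T  y8=T  y9=F

Check each clause:
  1. (y1 \/ y4) — y1 is true.
  2. (y6 \/ ~y3) — ~y3 is true.
  3. (~y4 \/ y5) — y5 is true.
  4. (y8 \/ ~y2) — y8 is true.
  5. (~y5 \/ y4) — y4 is true.
  6. (y7 \/ y1) — y1 is true.
  7. (~y9 \/ y3) — ~y9 is true.
  8. (~y3 \/ y7) — ~y3 is true.
  9. (y1 \/ y6) — y1 is true.
  10. (y4 \/ ~y9) — y4 is true.
  11. (~y8 \/ y7) — y7 is true.
  12. (~y8 \/ ~y2) — ~y2 is true.
  13. (y7 \/ y6) — y7 is true.
  14. (y5 \/ ~y3) — ~y3 is true.
  15. (~y2 \/ ~y1) — ~y2 is true.
  16. (y1 \/ ~y9) — y1 is true.
  17. (~y2 \/ ~y7) — ~y2 is true.
  18. (~y9 \/ y7) — y7 is true.
  19. (y2 \/ y5) — y5 is true.
  20. (~y7 \/ ~y6) — ~y6 is true.
  21. (y8 \/ y4) — y8 is true.
  22. (y1 \/ ~y8) — y1 is true.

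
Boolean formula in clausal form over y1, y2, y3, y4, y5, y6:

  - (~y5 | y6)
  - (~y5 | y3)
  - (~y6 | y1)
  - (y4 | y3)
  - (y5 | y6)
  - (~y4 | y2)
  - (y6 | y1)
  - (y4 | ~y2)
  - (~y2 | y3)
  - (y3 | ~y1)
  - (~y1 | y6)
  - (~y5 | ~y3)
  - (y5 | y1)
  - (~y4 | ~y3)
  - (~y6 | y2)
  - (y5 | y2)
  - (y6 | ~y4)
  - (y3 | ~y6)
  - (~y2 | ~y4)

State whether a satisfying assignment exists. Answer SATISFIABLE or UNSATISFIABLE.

UNSATISFIABLE

y6 = True:
  propagation gives y1=True, y3=True, y5=False, y4=False; an empty clause results — contradiction.
y6 = False:
  propagation gives y5=False; an empty clause results — contradiction.
Every branch closes, so no satisfying assignment exists.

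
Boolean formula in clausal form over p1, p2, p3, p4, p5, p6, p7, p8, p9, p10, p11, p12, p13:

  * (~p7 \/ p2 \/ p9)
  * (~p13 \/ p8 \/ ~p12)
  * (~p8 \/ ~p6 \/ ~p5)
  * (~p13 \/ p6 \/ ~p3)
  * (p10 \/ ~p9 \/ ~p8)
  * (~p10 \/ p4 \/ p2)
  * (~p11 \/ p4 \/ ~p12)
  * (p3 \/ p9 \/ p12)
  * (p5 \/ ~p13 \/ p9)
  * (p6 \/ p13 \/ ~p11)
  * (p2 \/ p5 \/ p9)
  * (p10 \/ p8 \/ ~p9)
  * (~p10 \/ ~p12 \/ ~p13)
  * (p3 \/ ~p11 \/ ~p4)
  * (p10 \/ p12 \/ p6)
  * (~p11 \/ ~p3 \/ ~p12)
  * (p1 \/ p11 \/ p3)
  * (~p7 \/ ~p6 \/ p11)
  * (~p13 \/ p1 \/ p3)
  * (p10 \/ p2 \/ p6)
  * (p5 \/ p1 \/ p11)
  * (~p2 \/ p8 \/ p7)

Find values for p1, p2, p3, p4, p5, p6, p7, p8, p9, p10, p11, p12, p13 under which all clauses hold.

p1=1  p2=0  p3=1  p4=1  p5=1  p6=1  p7=0  p8=0  p9=0  p10=1  p11=0  p12=1  p13=0

Pure literal: p1 appears only positively; assign p1 = True.
Set p2 = False and propagate.
Branch on p3: take p3 = True.
Try p4 = True.
For the remaining variables, p5 = True, p6 = True, p7 = False, p8 = False, p9 = False, p10 = True, p11 = False, p12 = True, p13 = False works.
Every clause has at least one true literal under this assignment.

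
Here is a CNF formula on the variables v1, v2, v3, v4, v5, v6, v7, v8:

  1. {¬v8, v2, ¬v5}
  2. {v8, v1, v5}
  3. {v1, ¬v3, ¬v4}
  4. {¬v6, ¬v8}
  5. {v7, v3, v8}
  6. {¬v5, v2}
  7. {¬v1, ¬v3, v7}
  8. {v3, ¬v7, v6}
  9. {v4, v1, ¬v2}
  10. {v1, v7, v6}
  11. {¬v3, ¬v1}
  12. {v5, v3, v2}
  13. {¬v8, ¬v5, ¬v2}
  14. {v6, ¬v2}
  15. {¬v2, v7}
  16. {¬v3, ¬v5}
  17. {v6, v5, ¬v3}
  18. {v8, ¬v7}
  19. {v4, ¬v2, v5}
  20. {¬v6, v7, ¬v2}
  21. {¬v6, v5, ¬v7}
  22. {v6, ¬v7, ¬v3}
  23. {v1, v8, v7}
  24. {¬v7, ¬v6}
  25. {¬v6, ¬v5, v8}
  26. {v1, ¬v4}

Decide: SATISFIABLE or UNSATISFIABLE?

v7 = True:
  propagation gives v8=True, v6=False, v3=True; an empty clause results — contradiction.
v7 = False:
  propagation gives v2=False, v5=False, v3=True, v1=False; an empty clause results — contradiction.
Every branch closes, so no satisfying assignment exists.

UNSATISFIABLE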